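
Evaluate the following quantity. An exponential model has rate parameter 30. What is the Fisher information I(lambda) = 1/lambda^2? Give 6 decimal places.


Fisher information for exponential: I(lambda) = 1/lambda^2.
lambda = 30, lambda^2 = 900.
I = 1/900 = 0.001111

0.001111


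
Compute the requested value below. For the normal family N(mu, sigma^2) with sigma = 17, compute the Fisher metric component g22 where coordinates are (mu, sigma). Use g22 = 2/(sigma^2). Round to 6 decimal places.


For the 2-parameter normal family, the Fisher metric has:
  g11 = 1/sigma^2, g22 = 2/sigma^2.
sigma = 17, sigma^2 = 289.
g22 = 0.006920

0.006920


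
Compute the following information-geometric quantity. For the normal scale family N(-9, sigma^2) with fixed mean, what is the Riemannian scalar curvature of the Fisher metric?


This family has a single free parameter, so its statistical manifold
is 1-dimensional. The Riemann curvature tensor of any 1-dimensional
Riemannian manifold vanishes identically, so R = 0.

0


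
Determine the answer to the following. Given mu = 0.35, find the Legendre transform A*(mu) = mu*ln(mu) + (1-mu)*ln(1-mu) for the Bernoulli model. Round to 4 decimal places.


Legendre transform for Bernoulli:
A*(mu) = mu*log(mu) + (1-mu)*log(1-mu).
mu = 0.35, 1-mu = 0.65.
mu*log(mu) = 0.35*log(0.35) = -0.367438.
(1-mu)*log(1-mu) = 0.65*log(0.65) = -0.280009.
A* = -0.367438 + -0.280009 = -0.6474

-0.6474


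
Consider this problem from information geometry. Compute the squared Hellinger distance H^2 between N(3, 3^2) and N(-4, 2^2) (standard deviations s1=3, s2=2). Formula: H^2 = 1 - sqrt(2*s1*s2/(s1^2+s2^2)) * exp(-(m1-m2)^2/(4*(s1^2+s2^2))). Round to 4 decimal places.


Squared Hellinger distance for Gaussians:
H^2 = 1 - sqrt(2*s1*s2/(s1^2+s2^2)) * exp(-(m1-m2)^2/(4*(s1^2+s2^2))).
s1^2 = 9, s2^2 = 4, s1^2+s2^2 = 13.
sqrt(2*3*2/(13)) = 0.960769.
(m1-m2)^2 = (7)^2 = 49.
exp(-49/(4*13)) = exp(-0.942308) = 0.389727.
H^2 = 1 - 0.960769*0.389727 = 0.6256

0.6256


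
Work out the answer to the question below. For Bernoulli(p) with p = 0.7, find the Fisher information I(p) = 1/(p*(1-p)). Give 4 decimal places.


For Bernoulli(p), Fisher information is I(p) = 1/(p*(1-p)).
p = 0.7, 1-p = 0.3.
p*(1-p) = 0.21.
I(p) = 1/0.21 = 4.7619

4.7619


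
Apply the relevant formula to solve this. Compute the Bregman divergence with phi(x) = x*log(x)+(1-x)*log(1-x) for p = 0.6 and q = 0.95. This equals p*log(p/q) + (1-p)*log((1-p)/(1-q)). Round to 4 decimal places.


Bregman divergence with negative entropy generator:
D = p*log(p/q) + (1-p)*log((1-p)/(1-q)).
p = 0.6, q = 0.95.
p*log(p/q) = 0.6*log(0.6/0.95) = -0.275719.
(1-p)*log((1-p)/(1-q)) = 0.4*log(0.4/0.05) = 0.831777.
D = -0.275719 + 0.831777 = 0.5561

0.5561


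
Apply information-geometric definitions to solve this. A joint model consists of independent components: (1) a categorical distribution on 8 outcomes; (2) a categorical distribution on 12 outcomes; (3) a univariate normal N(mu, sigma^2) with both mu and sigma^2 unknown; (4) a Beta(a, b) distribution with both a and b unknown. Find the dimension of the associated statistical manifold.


The dimension of a statistical manifold equals the number of free
(independent) real parameters of the model. For a product of independent
blocks the parameter counts add.
- categorical on 8 outcomes (probabilities sum to 1): 8-1 = 7.
- categorical on 12 outcomes (probabilities sum to 1): 12-1 = 11.
- normal (mu, sigma^2): 2.
- Beta (a, b): 2.
Total = 7 + 11 + 2 + 2 = 22.
Dimension = 22

22


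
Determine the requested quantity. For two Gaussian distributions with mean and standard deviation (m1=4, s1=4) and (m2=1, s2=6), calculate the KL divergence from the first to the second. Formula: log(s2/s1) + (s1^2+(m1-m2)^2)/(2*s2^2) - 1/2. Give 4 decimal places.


KL divergence between normal distributions:
KL = log(s2/s1) + (s1^2 + (m1-m2)^2)/(2*s2^2) - 1/2.
log(6/4) = 0.405465.
(4^2 + (4-1)^2)/(2*6^2) = (16 + 9)/72 = 0.347222.
KL = 0.405465 + 0.347222 - 0.5 = 0.2527

0.2527


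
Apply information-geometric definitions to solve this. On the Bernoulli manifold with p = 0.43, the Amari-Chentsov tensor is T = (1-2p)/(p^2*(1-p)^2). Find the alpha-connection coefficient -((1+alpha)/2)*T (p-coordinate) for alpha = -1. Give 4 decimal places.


Skewness (Amari-Chentsov) tensor: T = (1-2p)/(p^2*(1-p)^2).
p = 0.43, 1-2p = 0.14, p^2 = 0.1849, (1-p)^2 = 0.3249.
T = 0.14/(0.1849 * 0.3249) = 2.330459.
In the p-coordinate, Gamma^(alpha) = Gamma^(0) - (alpha/2)*T with Gamma^(0) = (1/2)*g'(p) = -T/2,
so Gamma^(alpha) = -((1+alpha)/2)*T.
alpha = -1, -(1+alpha)/2 = 0.0.
Gamma = 0.0 * 2.330459 = 0.0000

0.0000


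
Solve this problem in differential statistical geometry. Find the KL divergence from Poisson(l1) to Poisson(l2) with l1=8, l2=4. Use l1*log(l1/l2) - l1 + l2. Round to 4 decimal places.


KL divergence for Poisson:
KL = l1*log(l1/l2) - l1 + l2.
l1 = 8, l2 = 4.
log(8/4) = 0.693147.
l1*log(l1/l2) = 8 * 0.693147 = 5.545177.
KL = 5.545177 - 8 + 4 = 1.5452

1.5452


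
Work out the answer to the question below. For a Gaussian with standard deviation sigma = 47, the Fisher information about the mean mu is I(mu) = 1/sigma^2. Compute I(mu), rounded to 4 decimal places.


The Fisher information for the mean of a normal distribution is I(mu) = 1/sigma^2.
sigma = 47, so sigma^2 = 2209.
I(mu) = 1/2209 = 0.0005

0.0005


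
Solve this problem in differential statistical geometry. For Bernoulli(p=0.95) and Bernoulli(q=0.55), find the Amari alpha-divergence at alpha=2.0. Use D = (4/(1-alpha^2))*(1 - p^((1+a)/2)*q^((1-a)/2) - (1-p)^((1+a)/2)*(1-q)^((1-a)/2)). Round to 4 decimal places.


Amari alpha-divergence:
D = (4/(1-alpha^2))*(1 - p^((1+a)/2)*q^((1-a)/2) - (1-p)^((1+a)/2)*(1-q)^((1-a)/2)).
alpha = 2.0, p = 0.95, q = 0.55.
e1 = (1+alpha)/2 = 1.5, e2 = (1-alpha)/2 = -0.5.
t1 = p^e1 * q^e2 = 0.95^1.5 * 0.55^-0.5 = 1.248545.
t2 = (1-p)^e1 * (1-q)^e2 = 0.05^1.5 * 0.45^-0.5 = 0.016667.
4/(1-alpha^2) = -1.333333.
D = -1.333333*(1 - 1.248545 - 0.016667) = 0.3536

0.3536


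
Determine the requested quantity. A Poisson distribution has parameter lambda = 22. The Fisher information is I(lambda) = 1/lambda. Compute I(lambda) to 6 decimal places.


Fisher information for Poisson: I(lambda) = 1/lambda.
lambda = 22.
I(lambda) = 1/22 = 0.045455

0.045455


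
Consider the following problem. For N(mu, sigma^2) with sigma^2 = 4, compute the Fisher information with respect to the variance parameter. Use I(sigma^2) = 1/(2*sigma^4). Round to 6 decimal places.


Fisher information for variance: I(sigma^2) = 1/(2*sigma^4).
sigma^2 = 4, so sigma^4 = 16.
I = 1/(2*16) = 1/32 = 0.031250

0.031250


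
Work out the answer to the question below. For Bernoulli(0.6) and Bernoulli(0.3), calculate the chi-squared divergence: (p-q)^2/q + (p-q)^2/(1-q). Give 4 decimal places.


Chi-squared divergence between Bernoulli distributions:
chi^2 = (p-q)^2/q + (p-q)^2/(1-q).
p = 0.6, q = 0.3, p-q = 0.3.
(p-q)^2 = 0.09.
term1 = 0.09/0.3 = 0.3.
term2 = 0.09/0.7 = 0.128571.
chi^2 = 0.3 + 0.128571 = 0.4286

0.4286


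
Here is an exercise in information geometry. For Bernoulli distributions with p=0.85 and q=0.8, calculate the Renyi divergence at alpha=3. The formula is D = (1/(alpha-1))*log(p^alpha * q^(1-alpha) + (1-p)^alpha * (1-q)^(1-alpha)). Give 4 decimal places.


Renyi divergence of order alpha between Bernoulli distributions:
D = (1/(alpha-1))*log(p^alpha * q^(1-alpha) + (1-p)^alpha * (1-q)^(1-alpha)).
alpha = 3, p = 0.85, q = 0.8.
p^alpha * q^(1-alpha) = 0.85^3 * 0.8^-2 = 0.95957.
(1-p)^alpha * (1-q)^(1-alpha) = 0.15^3 * 0.2^-2 = 0.084375.
sum = 0.95957 + 0.084375 = 1.043945.
D = (1/2)*log(1.043945) = 0.0215

0.0215


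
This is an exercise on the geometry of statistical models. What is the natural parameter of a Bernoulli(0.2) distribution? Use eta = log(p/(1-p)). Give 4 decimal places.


Natural parameter for Bernoulli: eta = log(p/(1-p)).
p = 0.2, 1-p = 0.8.
p/(1-p) = 0.25.
eta = log(0.25) = -1.3863

-1.3863


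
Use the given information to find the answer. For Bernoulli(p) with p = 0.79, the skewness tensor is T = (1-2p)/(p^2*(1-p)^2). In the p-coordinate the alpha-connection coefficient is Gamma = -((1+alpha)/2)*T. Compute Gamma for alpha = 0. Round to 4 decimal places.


Skewness (Amari-Chentsov) tensor: T = (1-2p)/(p^2*(1-p)^2).
p = 0.79, 1-2p = -0.58, p^2 = 0.6241, (1-p)^2 = 0.0441.
T = -0.58/(0.6241 * 0.0441) = -21.07343.
In the p-coordinate, Gamma^(alpha) = Gamma^(0) - (alpha/2)*T with Gamma^(0) = (1/2)*g'(p) = -T/2,
so Gamma^(alpha) = -((1+alpha)/2)*T.
alpha = 0, -(1+alpha)/2 = -0.5.
Gamma = -0.5 * -21.07343 = 10.5367

10.5367


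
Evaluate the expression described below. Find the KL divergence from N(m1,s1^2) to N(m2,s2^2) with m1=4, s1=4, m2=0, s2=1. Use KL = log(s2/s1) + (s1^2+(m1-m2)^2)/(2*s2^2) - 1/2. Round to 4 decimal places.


KL divergence between normal distributions:
KL = log(s2/s1) + (s1^2 + (m1-m2)^2)/(2*s2^2) - 1/2.
log(1/4) = -1.386294.
(4^2 + (4-0)^2)/(2*1^2) = (16 + 16)/2 = 16.0.
KL = -1.386294 + 16.0 - 0.5 = 14.1137

14.1137


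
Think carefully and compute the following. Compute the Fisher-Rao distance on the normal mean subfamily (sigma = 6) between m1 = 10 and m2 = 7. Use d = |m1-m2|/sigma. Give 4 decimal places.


On the fixed-variance normal subfamily, geodesic distance = |m1-m2|/sigma.
|10 - 7| = 3.
sigma = 6.
d = 3/6 = 0.5000

0.5000


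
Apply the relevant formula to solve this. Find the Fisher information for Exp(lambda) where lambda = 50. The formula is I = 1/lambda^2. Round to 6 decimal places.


Fisher information for exponential: I(lambda) = 1/lambda^2.
lambda = 50, lambda^2 = 2500.
I = 1/2500 = 0.000400

0.000400


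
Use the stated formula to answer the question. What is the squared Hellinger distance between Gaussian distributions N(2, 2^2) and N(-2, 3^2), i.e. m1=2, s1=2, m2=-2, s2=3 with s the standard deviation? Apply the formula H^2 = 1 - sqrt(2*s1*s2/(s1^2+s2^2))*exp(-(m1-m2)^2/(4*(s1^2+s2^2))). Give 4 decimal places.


Squared Hellinger distance for Gaussians:
H^2 = 1 - sqrt(2*s1*s2/(s1^2+s2^2)) * exp(-(m1-m2)^2/(4*(s1^2+s2^2))).
s1^2 = 4, s2^2 = 9, s1^2+s2^2 = 13.
sqrt(2*2*3/(13)) = 0.960769.
(m1-m2)^2 = (4)^2 = 16.
exp(-16/(4*13)) = exp(-0.307692) = 0.735141.
H^2 = 1 - 0.960769*0.735141 = 0.2937

0.2937


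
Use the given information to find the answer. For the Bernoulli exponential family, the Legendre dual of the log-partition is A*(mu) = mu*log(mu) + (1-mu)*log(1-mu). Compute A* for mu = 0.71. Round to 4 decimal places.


Legendre transform for Bernoulli:
A*(mu) = mu*log(mu) + (1-mu)*log(1-mu).
mu = 0.71, 1-mu = 0.29.
mu*log(mu) = 0.71*log(0.71) = -0.243168.
(1-mu)*log(1-mu) = 0.29*log(0.29) = -0.358984.
A* = -0.243168 + -0.358984 = -0.6022

-0.6022


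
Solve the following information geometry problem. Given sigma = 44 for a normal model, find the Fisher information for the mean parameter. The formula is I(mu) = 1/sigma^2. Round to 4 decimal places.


The Fisher information for the mean of a normal distribution is I(mu) = 1/sigma^2.
sigma = 44, so sigma^2 = 1936.
I(mu) = 1/1936 = 0.0005

0.0005


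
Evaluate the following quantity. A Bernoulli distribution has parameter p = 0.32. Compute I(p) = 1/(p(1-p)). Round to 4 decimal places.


For Bernoulli(p), Fisher information is I(p) = 1/(p*(1-p)).
p = 0.32, 1-p = 0.68.
p*(1-p) = 0.2176.
I(p) = 1/0.2176 = 4.5956

4.5956


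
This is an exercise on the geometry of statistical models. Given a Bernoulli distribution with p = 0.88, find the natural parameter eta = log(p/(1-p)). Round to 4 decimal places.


Natural parameter for Bernoulli: eta = log(p/(1-p)).
p = 0.88, 1-p = 0.12.
p/(1-p) = 7.333333.
eta = log(7.333333) = 1.9924

1.9924


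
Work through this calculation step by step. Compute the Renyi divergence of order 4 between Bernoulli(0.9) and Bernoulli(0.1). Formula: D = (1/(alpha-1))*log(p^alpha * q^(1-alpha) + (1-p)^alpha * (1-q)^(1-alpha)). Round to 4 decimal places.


Renyi divergence of order alpha between Bernoulli distributions:
D = (1/(alpha-1))*log(p^alpha * q^(1-alpha) + (1-p)^alpha * (1-q)^(1-alpha)).
alpha = 4, p = 0.9, q = 0.1.
p^alpha * q^(1-alpha) = 0.9^4 * 0.1^-3 = 656.1.
(1-p)^alpha * (1-q)^(1-alpha) = 0.1^4 * 0.9^-3 = 0.000137.
sum = 656.1 + 0.000137 = 656.100137.
D = (1/3)*log(656.100137) = 2.1621

2.1621


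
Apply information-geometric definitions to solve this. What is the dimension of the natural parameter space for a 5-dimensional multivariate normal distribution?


Exponential family dimension calculation:
For 5-dim MVN: mean has 5 params, covariance has 5*6/2 = 15 unique entries.
Total dim = 5 + 15 = 20.

20


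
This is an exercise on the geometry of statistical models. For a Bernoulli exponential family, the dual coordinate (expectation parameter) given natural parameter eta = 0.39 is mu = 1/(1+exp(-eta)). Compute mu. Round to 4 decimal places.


Dual coordinate (expectation parameter) for Bernoulli:
mu = 1/(1+exp(-eta)).
eta = 0.39.
exp(-eta) = exp(-0.39) = 0.677057.
mu = 1/(1+0.677057) = 0.5963

0.5963


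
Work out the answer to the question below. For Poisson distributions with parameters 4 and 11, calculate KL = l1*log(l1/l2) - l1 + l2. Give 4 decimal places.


KL divergence for Poisson:
KL = l1*log(l1/l2) - l1 + l2.
l1 = 4, l2 = 11.
log(4/11) = -1.011601.
l1*log(l1/l2) = 4 * -1.011601 = -4.046404.
KL = -4.046404 - 4 + 11 = 2.9536

2.9536


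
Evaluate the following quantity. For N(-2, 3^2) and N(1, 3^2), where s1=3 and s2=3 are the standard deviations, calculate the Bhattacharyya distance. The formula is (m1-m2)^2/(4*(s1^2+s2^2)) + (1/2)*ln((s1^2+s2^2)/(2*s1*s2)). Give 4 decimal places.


Bhattacharyya distance between two Gaussians:
DB = (m1-m2)^2/(4*(s1^2+s2^2)) + (1/2)*ln((s1^2+s2^2)/(2*s1*s2)).
(m1-m2)^2 = (-3)^2 = 9.
s1^2+s2^2 = 9 + 9 = 18.
term1 = 9/72 = 0.125.
term2 = 0.5*ln(18/18.0) = 0.0.
DB = 0.125 + 0.0 = 0.1250

0.1250


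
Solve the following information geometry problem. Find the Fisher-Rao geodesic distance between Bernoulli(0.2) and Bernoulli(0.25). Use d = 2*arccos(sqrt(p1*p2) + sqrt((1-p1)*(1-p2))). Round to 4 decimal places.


Geodesic distance on Bernoulli manifold:
d(p1,p2) = 2*arccos(sqrt(p1*p2) + sqrt((1-p1)*(1-p2))).
sqrt(p1*p2) = sqrt(0.2*0.25) = 0.223607.
sqrt((1-p1)*(1-p2)) = sqrt(0.8*0.75) = 0.774597.
arg = 0.223607 + 0.774597 = 0.998203.
d = 2*arccos(0.998203) = 0.1199

0.1199


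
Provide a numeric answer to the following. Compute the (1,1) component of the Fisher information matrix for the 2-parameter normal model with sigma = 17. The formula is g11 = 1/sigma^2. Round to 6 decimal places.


For the 2-parameter normal family, the Fisher metric has:
  g11 = 1/sigma^2, g22 = 2/sigma^2.
sigma = 17, sigma^2 = 289.
g11 = 0.003460

0.003460


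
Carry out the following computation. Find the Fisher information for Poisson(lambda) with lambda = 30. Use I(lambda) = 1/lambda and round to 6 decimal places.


Fisher information for Poisson: I(lambda) = 1/lambda.
lambda = 30.
I(lambda) = 1/30 = 0.033333

0.033333


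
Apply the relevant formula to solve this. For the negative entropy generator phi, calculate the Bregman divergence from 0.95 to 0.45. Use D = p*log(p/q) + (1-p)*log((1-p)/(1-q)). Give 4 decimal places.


Bregman divergence with negative entropy generator:
D = p*log(p/q) + (1-p)*log((1-p)/(1-q)).
p = 0.95, q = 0.45.
p*log(p/q) = 0.95*log(0.95/0.45) = 0.709854.
(1-p)*log((1-p)/(1-q)) = 0.05*log(0.05/0.55) = -0.119895.
D = 0.709854 + -0.119895 = 0.5900

0.5900


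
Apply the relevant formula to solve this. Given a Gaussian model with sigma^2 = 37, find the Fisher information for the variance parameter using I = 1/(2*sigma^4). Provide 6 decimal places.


Fisher information for variance: I(sigma^2) = 1/(2*sigma^4).
sigma^2 = 37, so sigma^4 = 1369.
I = 1/(2*1369) = 1/2738 = 0.000365

0.000365


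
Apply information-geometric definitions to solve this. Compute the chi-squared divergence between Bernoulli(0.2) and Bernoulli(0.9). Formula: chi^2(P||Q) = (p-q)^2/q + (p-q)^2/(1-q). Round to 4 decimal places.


Chi-squared divergence between Bernoulli distributions:
chi^2 = (p-q)^2/q + (p-q)^2/(1-q).
p = 0.2, q = 0.9, p-q = -0.7.
(p-q)^2 = 0.49.
term1 = 0.49/0.9 = 0.544444.
term2 = 0.49/0.1 = 4.9.
chi^2 = 0.544444 + 4.9 = 5.4444

5.4444


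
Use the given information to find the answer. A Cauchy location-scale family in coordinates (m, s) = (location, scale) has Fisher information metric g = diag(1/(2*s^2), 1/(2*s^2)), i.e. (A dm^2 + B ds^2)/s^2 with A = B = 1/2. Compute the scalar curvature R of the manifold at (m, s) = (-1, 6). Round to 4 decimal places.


The metric has the form g = (A dm^2 + B ds^2)/s^2 with A = 1/2, B = 1/2.
Substitute u = sqrt(A/B)*m: g = B*(du^2 + ds^2)/s^2, i.e. B times the
Poincare upper half-plane metric, which has constant Gaussian curvature -1.
Scaling a 2D metric by a constant c divides the Gaussian curvature by c,
so K = -1/B = -1/(1/2) = -2.0000 everywhere (the point (m, s) = (-1, 6) is irrelevant:
the curvature is constant).
Scalar curvature in dimension 2: R = 2K = -2/(1/2) = -4.0000.

-4.0000


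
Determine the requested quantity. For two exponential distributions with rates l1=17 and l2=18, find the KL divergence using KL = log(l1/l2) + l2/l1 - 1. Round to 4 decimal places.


KL divergence for exponential family:
KL = log(l1/l2) + l2/l1 - 1.
log(17/18) = -0.057158.
18/17 = 1.058824.
KL = -0.057158 + 1.058824 - 1 = 0.0017

0.0017


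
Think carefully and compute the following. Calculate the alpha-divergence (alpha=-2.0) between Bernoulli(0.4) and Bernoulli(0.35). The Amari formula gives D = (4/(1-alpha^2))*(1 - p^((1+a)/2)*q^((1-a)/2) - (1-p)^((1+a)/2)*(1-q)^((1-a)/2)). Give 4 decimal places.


Amari alpha-divergence:
D = (4/(1-alpha^2))*(1 - p^((1+a)/2)*q^((1-a)/2) - (1-p)^((1+a)/2)*(1-q)^((1-a)/2)).
alpha = -2.0, p = 0.4, q = 0.35.
e1 = (1+alpha)/2 = -0.5, e2 = (1-alpha)/2 = 1.5.
t1 = p^e1 * q^e2 = 0.4^-0.5 * 0.35^1.5 = 0.327395.
t2 = (1-p)^e1 * (1-q)^e2 = 0.6^-0.5 * 0.65^1.5 = 0.676541.
4/(1-alpha^2) = -1.333333.
D = -1.333333*(1 - 0.327395 - 0.676541) = 0.0052

0.0052


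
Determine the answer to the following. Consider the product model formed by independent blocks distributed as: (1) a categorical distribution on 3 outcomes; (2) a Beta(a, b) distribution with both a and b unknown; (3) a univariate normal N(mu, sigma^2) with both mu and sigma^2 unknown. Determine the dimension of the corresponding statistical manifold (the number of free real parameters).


The dimension of a statistical manifold equals the number of free
(independent) real parameters of the model. For a product of independent
blocks the parameter counts add.
- categorical on 3 outcomes (probabilities sum to 1): 3-1 = 2.
- Beta (a, b): 2.
- normal (mu, sigma^2): 2.
Total = 2 + 2 + 2 = 6.
Dimension = 6

6


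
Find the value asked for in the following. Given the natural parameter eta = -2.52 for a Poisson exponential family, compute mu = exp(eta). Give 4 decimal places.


Expectation parameter for Poisson exponential family:
mu = exp(eta).
eta = -2.52.
mu = exp(-2.52) = 0.0805

0.0805


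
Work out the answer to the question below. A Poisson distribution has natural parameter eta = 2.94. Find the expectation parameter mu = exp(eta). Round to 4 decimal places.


Expectation parameter for Poisson exponential family:
mu = exp(eta).
eta = 2.94.
mu = exp(2.94) = 18.9158

18.9158


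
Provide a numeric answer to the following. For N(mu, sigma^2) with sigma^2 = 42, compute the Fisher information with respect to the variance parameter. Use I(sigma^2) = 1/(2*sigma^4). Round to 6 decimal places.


Fisher information for variance: I(sigma^2) = 1/(2*sigma^4).
sigma^2 = 42, so sigma^4 = 1764.
I = 1/(2*1764) = 1/3528 = 0.000283

0.000283


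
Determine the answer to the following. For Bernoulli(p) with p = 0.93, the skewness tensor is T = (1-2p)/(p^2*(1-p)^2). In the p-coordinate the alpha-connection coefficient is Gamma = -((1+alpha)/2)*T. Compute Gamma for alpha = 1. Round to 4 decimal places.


Skewness (Amari-Chentsov) tensor: T = (1-2p)/(p^2*(1-p)^2).
p = 0.93, 1-2p = -0.86, p^2 = 0.8649, (1-p)^2 = 0.0049.
T = -0.86/(0.8649 * 0.0049) = -202.92543.
In the p-coordinate, Gamma^(alpha) = Gamma^(0) - (alpha/2)*T with Gamma^(0) = (1/2)*g'(p) = -T/2,
so Gamma^(alpha) = -((1+alpha)/2)*T.
alpha = 1, -(1+alpha)/2 = -1.0.
Gamma = -1.0 * -202.92543 = 202.9254

202.9254


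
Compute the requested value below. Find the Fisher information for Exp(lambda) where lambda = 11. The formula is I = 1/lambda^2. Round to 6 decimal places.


Fisher information for exponential: I(lambda) = 1/lambda^2.
lambda = 11, lambda^2 = 121.
I = 1/121 = 0.008264

0.008264


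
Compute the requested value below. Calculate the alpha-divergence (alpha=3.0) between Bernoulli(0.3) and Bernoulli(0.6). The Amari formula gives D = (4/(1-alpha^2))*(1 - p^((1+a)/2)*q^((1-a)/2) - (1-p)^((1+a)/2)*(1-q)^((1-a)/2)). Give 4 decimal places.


Amari alpha-divergence:
D = (4/(1-alpha^2))*(1 - p^((1+a)/2)*q^((1-a)/2) - (1-p)^((1+a)/2)*(1-q)^((1-a)/2)).
alpha = 3.0, p = 0.3, q = 0.6.
e1 = (1+alpha)/2 = 2.0, e2 = (1-alpha)/2 = -1.0.
t1 = p^e1 * q^e2 = 0.3^2.0 * 0.6^-1.0 = 0.15.
t2 = (1-p)^e1 * (1-q)^e2 = 0.7^2.0 * 0.4^-1.0 = 1.225.
4/(1-alpha^2) = -0.5.
D = -0.5*(1 - 0.15 - 1.225) = 0.1875

0.1875


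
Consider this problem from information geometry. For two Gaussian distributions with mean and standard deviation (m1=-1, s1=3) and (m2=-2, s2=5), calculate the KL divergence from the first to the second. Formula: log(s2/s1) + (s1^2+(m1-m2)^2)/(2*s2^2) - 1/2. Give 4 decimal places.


KL divergence between normal distributions:
KL = log(s2/s1) + (s1^2 + (m1-m2)^2)/(2*s2^2) - 1/2.
log(5/3) = 0.510826.
(3^2 + (-1--2)^2)/(2*5^2) = (9 + 1)/50 = 0.2.
KL = 0.510826 + 0.2 - 0.5 = 0.2108

0.2108


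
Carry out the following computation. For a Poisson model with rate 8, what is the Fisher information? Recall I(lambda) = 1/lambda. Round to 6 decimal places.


Fisher information for Poisson: I(lambda) = 1/lambda.
lambda = 8.
I(lambda) = 1/8 = 0.125000

0.125000


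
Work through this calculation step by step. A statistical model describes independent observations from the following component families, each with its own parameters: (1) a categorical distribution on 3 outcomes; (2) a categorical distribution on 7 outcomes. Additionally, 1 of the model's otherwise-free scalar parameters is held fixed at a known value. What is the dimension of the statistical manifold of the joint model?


The dimension of a statistical manifold equals the number of free
(independent) real parameters of the model. For a product of independent
blocks the parameter counts add.
- categorical on 3 outcomes (probabilities sum to 1): 3-1 = 2.
- categorical on 7 outcomes (probabilities sum to 1): 7-1 = 6.
Total = 2 + 6 = 8.
1 parameter(s) fixed at known values: 8 - 1 = 7.
Dimension = 7

7


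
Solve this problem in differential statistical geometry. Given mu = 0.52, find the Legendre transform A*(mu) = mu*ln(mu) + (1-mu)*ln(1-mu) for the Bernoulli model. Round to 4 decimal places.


Legendre transform for Bernoulli:
A*(mu) = mu*log(mu) + (1-mu)*log(1-mu).
mu = 0.52, 1-mu = 0.48.
mu*log(mu) = 0.52*log(0.52) = -0.340042.
(1-mu)*log(1-mu) = 0.48*log(0.48) = -0.352305.
A* = -0.340042 + -0.352305 = -0.6923

-0.6923


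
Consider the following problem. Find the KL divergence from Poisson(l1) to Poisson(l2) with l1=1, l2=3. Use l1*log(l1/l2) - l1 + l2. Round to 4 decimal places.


KL divergence for Poisson:
KL = l1*log(l1/l2) - l1 + l2.
l1 = 1, l2 = 3.
log(1/3) = -1.098612.
l1*log(l1/l2) = 1 * -1.098612 = -1.098612.
KL = -1.098612 - 1 + 3 = 0.9014

0.9014


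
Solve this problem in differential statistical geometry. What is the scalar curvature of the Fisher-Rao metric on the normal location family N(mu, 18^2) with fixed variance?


This family has a single free parameter, so its statistical manifold
is 1-dimensional. The Riemann curvature tensor of any 1-dimensional
Riemannian manifold vanishes identically, so R = 0.

0


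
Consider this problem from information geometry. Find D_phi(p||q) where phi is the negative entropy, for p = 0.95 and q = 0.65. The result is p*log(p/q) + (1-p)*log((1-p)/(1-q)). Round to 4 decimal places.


Bregman divergence with negative entropy generator:
D = p*log(p/q) + (1-p)*log((1-p)/(1-q)).
p = 0.95, q = 0.65.
p*log(p/q) = 0.95*log(0.95/0.65) = 0.360515.
(1-p)*log((1-p)/(1-q)) = 0.05*log(0.05/0.35) = -0.097296.
D = 0.360515 + -0.097296 = 0.2632

0.2632


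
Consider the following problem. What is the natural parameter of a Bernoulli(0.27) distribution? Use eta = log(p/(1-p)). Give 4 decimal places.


Natural parameter for Bernoulli: eta = log(p/(1-p)).
p = 0.27, 1-p = 0.73.
p/(1-p) = 0.369863.
eta = log(0.369863) = -0.9946

-0.9946


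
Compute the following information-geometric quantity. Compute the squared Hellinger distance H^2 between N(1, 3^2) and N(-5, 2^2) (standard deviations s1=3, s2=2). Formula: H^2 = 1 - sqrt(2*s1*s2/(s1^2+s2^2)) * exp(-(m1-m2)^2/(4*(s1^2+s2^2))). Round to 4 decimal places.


Squared Hellinger distance for Gaussians:
H^2 = 1 - sqrt(2*s1*s2/(s1^2+s2^2)) * exp(-(m1-m2)^2/(4*(s1^2+s2^2))).
s1^2 = 9, s2^2 = 4, s1^2+s2^2 = 13.
sqrt(2*3*2/(13)) = 0.960769.
(m1-m2)^2 = (6)^2 = 36.
exp(-36/(4*13)) = exp(-0.692308) = 0.50042.
H^2 = 1 - 0.960769*0.50042 = 0.5192

0.5192


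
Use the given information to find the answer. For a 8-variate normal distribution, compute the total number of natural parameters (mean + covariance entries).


Exponential family dimension calculation:
For 8-dim MVN: mean has 8 params, covariance has 8*9/2 = 36 unique entries.
Total dim = 8 + 36 = 44.

44


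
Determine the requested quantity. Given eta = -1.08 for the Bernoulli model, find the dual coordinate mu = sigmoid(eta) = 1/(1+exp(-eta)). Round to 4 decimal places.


Dual coordinate (expectation parameter) for Bernoulli:
mu = 1/(1+exp(-eta)).
eta = -1.08.
exp(-eta) = exp(1.08) = 2.94468.
mu = 1/(1+2.94468) = 0.2535

0.2535


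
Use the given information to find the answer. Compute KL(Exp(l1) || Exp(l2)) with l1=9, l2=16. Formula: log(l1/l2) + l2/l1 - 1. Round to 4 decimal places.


KL divergence for exponential family:
KL = log(l1/l2) + l2/l1 - 1.
log(9/16) = -0.575364.
16/9 = 1.777778.
KL = -0.575364 + 1.777778 - 1 = 0.2024

0.2024


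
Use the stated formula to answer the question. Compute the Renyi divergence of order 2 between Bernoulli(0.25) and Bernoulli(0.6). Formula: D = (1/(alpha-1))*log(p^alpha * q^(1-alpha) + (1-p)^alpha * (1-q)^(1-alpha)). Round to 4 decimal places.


Renyi divergence of order alpha between Bernoulli distributions:
D = (1/(alpha-1))*log(p^alpha * q^(1-alpha) + (1-p)^alpha * (1-q)^(1-alpha)).
alpha = 2, p = 0.25, q = 0.6.
p^alpha * q^(1-alpha) = 0.25^2 * 0.6^-1 = 0.104167.
(1-p)^alpha * (1-q)^(1-alpha) = 0.75^2 * 0.4^-1 = 1.40625.
sum = 0.104167 + 1.40625 = 1.510417.
D = (1/1)*log(1.510417) = 0.4124

0.4124


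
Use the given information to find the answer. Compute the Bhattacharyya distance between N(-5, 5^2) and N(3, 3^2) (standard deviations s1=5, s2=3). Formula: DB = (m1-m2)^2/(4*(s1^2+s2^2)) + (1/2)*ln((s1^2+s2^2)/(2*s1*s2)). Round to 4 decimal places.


Bhattacharyya distance between two Gaussians:
DB = (m1-m2)^2/(4*(s1^2+s2^2)) + (1/2)*ln((s1^2+s2^2)/(2*s1*s2)).
(m1-m2)^2 = (-8)^2 = 64.
s1^2+s2^2 = 25 + 9 = 34.
term1 = 64/136 = 0.470588.
term2 = 0.5*ln(34/30.0) = 0.062582.
DB = 0.470588 + 0.062582 = 0.5332

0.5332


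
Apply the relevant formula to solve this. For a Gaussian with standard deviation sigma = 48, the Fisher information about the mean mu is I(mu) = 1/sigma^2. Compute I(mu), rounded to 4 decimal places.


The Fisher information for the mean of a normal distribution is I(mu) = 1/sigma^2.
sigma = 48, so sigma^2 = 2304.
I(mu) = 1/2304 = 0.0004

0.0004


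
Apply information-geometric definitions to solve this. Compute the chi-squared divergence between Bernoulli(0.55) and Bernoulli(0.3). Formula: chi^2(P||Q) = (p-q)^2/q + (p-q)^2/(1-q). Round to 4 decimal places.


Chi-squared divergence between Bernoulli distributions:
chi^2 = (p-q)^2/q + (p-q)^2/(1-q).
p = 0.55, q = 0.3, p-q = 0.25.
(p-q)^2 = 0.0625.
term1 = 0.0625/0.3 = 0.208333.
term2 = 0.0625/0.7 = 0.089286.
chi^2 = 0.208333 + 0.089286 = 0.2976

0.2976


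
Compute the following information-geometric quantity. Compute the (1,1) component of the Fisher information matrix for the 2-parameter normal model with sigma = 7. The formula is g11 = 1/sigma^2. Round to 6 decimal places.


For the 2-parameter normal family, the Fisher metric has:
  g11 = 1/sigma^2, g22 = 2/sigma^2.
sigma = 7, sigma^2 = 49.
g11 = 0.020408

0.020408


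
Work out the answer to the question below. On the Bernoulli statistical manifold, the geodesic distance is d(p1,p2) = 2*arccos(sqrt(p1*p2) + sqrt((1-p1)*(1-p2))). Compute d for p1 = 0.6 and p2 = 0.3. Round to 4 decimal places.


Geodesic distance on Bernoulli manifold:
d(p1,p2) = 2*arccos(sqrt(p1*p2) + sqrt((1-p1)*(1-p2))).
sqrt(p1*p2) = sqrt(0.6*0.3) = 0.424264.
sqrt((1-p1)*(1-p2)) = sqrt(0.4*0.7) = 0.52915.
arg = 0.424264 + 0.52915 = 0.953414.
d = 2*arccos(0.953414) = 0.6129

0.6129


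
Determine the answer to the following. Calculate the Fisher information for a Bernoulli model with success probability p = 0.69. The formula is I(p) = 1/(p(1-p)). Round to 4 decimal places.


For Bernoulli(p), Fisher information is I(p) = 1/(p*(1-p)).
p = 0.69, 1-p = 0.31.
p*(1-p) = 0.2139.
I(p) = 1/0.2139 = 4.6751

4.6751


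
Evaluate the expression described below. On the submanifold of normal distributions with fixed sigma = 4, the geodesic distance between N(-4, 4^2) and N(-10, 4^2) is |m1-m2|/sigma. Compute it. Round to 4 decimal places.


On the fixed-variance normal subfamily, geodesic distance = |m1-m2|/sigma.
|-4 - -10| = 6.
sigma = 4.
d = 6/4 = 1.5000

1.5000


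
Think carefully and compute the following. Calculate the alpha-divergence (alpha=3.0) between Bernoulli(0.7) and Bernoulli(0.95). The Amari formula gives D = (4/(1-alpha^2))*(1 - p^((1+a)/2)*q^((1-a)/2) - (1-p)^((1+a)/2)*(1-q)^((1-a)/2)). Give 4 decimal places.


Amari alpha-divergence:
D = (4/(1-alpha^2))*(1 - p^((1+a)/2)*q^((1-a)/2) - (1-p)^((1+a)/2)*(1-q)^((1-a)/2)).
alpha = 3.0, p = 0.7, q = 0.95.
e1 = (1+alpha)/2 = 2.0, e2 = (1-alpha)/2 = -1.0.
t1 = p^e1 * q^e2 = 0.7^2.0 * 0.95^-1.0 = 0.515789.
t2 = (1-p)^e1 * (1-q)^e2 = 0.3^2.0 * 0.05^-1.0 = 1.8.
4/(1-alpha^2) = -0.5.
D = -0.5*(1 - 0.515789 - 1.8) = 0.6579

0.6579


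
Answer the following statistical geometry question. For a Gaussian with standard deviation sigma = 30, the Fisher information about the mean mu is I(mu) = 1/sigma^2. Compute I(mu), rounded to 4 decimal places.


The Fisher information for the mean of a normal distribution is I(mu) = 1/sigma^2.
sigma = 30, so sigma^2 = 900.
I(mu) = 1/900 = 0.0011

0.0011


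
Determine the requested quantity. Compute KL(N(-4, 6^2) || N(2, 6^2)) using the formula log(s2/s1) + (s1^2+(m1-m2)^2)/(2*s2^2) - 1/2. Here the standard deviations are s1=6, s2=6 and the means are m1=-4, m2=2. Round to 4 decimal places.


KL divergence between normal distributions:
KL = log(s2/s1) + (s1^2 + (m1-m2)^2)/(2*s2^2) - 1/2.
log(6/6) = 0.0.
(6^2 + (-4-2)^2)/(2*6^2) = (36 + 36)/72 = 1.0.
KL = 0.0 + 1.0 - 0.5 = 0.5000

0.5000


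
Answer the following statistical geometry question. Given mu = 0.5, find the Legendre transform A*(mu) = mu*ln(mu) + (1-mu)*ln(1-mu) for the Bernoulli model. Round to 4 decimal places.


Legendre transform for Bernoulli:
A*(mu) = mu*log(mu) + (1-mu)*log(1-mu).
mu = 0.5, 1-mu = 0.5.
mu*log(mu) = 0.5*log(0.5) = -0.346574.
(1-mu)*log(1-mu) = 0.5*log(0.5) = -0.346574.
A* = -0.346574 + -0.346574 = -0.6931

-0.6931


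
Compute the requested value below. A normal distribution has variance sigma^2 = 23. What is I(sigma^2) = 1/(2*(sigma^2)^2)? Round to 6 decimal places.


Fisher information for variance: I(sigma^2) = 1/(2*sigma^4).
sigma^2 = 23, so sigma^4 = 529.
I = 1/(2*529) = 1/1058 = 0.000945

0.000945


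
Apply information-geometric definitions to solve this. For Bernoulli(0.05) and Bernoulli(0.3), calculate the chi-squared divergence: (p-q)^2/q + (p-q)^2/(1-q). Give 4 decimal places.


Chi-squared divergence between Bernoulli distributions:
chi^2 = (p-q)^2/q + (p-q)^2/(1-q).
p = 0.05, q = 0.3, p-q = -0.25.
(p-q)^2 = 0.0625.
term1 = 0.0625/0.3 = 0.208333.
term2 = 0.0625/0.7 = 0.089286.
chi^2 = 0.208333 + 0.089286 = 0.2976

0.2976


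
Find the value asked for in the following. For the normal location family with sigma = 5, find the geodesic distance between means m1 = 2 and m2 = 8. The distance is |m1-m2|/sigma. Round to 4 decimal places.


On the fixed-variance normal subfamily, geodesic distance = |m1-m2|/sigma.
|2 - 8| = 6.
sigma = 5.
d = 6/5 = 1.2000

1.2000


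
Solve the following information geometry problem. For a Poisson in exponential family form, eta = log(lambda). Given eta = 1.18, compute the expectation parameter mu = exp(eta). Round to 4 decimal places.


Expectation parameter for Poisson exponential family:
mu = exp(eta).
eta = 1.18.
mu = exp(1.18) = 3.2544

3.2544


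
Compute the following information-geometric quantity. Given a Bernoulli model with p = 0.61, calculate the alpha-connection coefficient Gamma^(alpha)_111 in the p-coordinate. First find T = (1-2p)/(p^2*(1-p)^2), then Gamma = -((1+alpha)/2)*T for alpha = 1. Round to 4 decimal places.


Skewness (Amari-Chentsov) tensor: T = (1-2p)/(p^2*(1-p)^2).
p = 0.61, 1-2p = -0.22, p^2 = 0.3721, (1-p)^2 = 0.1521.
T = -0.22/(0.3721 * 0.1521) = -3.887172.
In the p-coordinate, Gamma^(alpha) = Gamma^(0) - (alpha/2)*T with Gamma^(0) = (1/2)*g'(p) = -T/2,
so Gamma^(alpha) = -((1+alpha)/2)*T.
alpha = 1, -(1+alpha)/2 = -1.0.
Gamma = -1.0 * -3.887172 = 3.8872

3.8872


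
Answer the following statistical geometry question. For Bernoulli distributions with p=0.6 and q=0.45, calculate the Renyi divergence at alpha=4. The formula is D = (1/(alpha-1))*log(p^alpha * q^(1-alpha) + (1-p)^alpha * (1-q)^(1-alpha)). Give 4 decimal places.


Renyi divergence of order alpha between Bernoulli distributions:
D = (1/(alpha-1))*log(p^alpha * q^(1-alpha) + (1-p)^alpha * (1-q)^(1-alpha)).
alpha = 4, p = 0.6, q = 0.45.
p^alpha * q^(1-alpha) = 0.6^4 * 0.45^-3 = 1.422222.
(1-p)^alpha * (1-q)^(1-alpha) = 0.4^4 * 0.55^-3 = 0.153869.
sum = 1.422222 + 0.153869 = 1.576091.
D = (1/3)*log(1.576091) = 0.1516

0.1516


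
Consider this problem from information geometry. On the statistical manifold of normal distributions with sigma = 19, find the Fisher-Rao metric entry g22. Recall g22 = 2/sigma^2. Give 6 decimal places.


For the 2-parameter normal family, the Fisher metric has:
  g11 = 1/sigma^2, g22 = 2/sigma^2.
sigma = 19, sigma^2 = 361.
g22 = 0.005540

0.005540


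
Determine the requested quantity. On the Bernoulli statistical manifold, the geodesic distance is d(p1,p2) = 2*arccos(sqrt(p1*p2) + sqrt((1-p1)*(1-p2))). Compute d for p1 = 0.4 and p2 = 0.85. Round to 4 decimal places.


Geodesic distance on Bernoulli manifold:
d(p1,p2) = 2*arccos(sqrt(p1*p2) + sqrt((1-p1)*(1-p2))).
sqrt(p1*p2) = sqrt(0.4*0.85) = 0.583095.
sqrt((1-p1)*(1-p2)) = sqrt(0.6*0.15) = 0.3.
arg = 0.583095 + 0.3 = 0.883095.
d = 2*arccos(0.883095) = 0.9768

0.9768


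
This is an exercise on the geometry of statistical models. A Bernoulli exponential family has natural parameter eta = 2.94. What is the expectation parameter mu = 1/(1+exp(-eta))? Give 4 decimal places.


Dual coordinate (expectation parameter) for Bernoulli:
mu = 1/(1+exp(-eta)).
eta = 2.94.
exp(-eta) = exp(-2.94) = 0.052866.
mu = 1/(1+0.052866) = 0.9498

0.9498


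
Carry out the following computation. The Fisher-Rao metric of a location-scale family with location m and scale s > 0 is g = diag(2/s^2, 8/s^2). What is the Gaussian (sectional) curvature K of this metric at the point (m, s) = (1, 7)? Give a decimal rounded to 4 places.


The metric has the form g = (A dm^2 + B ds^2)/s^2 with A = 2, B = 8.
Substitute u = sqrt(A/B)*m: g = B*(du^2 + ds^2)/s^2, i.e. B times the
Poincare upper half-plane metric, which has constant Gaussian curvature -1.
Scaling a 2D metric by a constant c divides the Gaussian curvature by c,
so K = -1/B = -1/(8) = -0.1250 everywhere (the point (m, s) = (1, 7) is irrelevant:
the curvature is constant).
The requested Gaussian curvature is K = -0.1250.

-0.1250


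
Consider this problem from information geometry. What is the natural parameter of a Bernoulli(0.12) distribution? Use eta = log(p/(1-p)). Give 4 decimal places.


Natural parameter for Bernoulli: eta = log(p/(1-p)).
p = 0.12, 1-p = 0.88.
p/(1-p) = 0.136364.
eta = log(0.136364) = -1.9924

-1.9924


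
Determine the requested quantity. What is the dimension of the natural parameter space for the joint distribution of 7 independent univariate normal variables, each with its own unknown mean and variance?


Exponential family dimension calculation:
Each univariate normal has two natural parameters (mu/sigma^2 and -1/(2 sigma^2)).
With 7 independent components, dim = 2 * 7 = 14.

14


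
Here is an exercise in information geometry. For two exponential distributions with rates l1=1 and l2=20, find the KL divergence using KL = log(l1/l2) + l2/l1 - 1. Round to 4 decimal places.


KL divergence for exponential family:
KL = log(l1/l2) + l2/l1 - 1.
log(1/20) = -2.995732.
20/1 = 20.0.
KL = -2.995732 + 20.0 - 1 = 16.0043

16.0043


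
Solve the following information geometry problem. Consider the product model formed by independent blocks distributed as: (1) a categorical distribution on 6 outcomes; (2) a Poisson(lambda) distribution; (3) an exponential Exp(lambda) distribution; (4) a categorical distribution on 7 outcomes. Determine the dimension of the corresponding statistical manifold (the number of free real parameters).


The dimension of a statistical manifold equals the number of free
(independent) real parameters of the model. For a product of independent
blocks the parameter counts add.
- categorical on 6 outcomes (probabilities sum to 1): 6-1 = 5.
- Poisson (lambda): 1.
- exponential (lambda): 1.
- categorical on 7 outcomes (probabilities sum to 1): 7-1 = 6.
Total = 5 + 1 + 1 + 6 = 13.
Dimension = 13

13


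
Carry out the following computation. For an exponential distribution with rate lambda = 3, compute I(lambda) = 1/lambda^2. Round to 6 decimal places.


Fisher information for exponential: I(lambda) = 1/lambda^2.
lambda = 3, lambda^2 = 9.
I = 1/9 = 0.111111

0.111111


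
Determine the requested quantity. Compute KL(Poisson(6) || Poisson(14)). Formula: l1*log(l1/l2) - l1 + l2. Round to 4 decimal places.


KL divergence for Poisson:
KL = l1*log(l1/l2) - l1 + l2.
l1 = 6, l2 = 14.
log(6/14) = -0.847298.
l1*log(l1/l2) = 6 * -0.847298 = -5.083787.
KL = -5.083787 - 6 + 14 = 2.9162

2.9162


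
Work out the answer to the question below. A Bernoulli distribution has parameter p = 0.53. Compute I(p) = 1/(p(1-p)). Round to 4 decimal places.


For Bernoulli(p), Fisher information is I(p) = 1/(p*(1-p)).
p = 0.53, 1-p = 0.47.
p*(1-p) = 0.2491.
I(p) = 1/0.2491 = 4.0145

4.0145


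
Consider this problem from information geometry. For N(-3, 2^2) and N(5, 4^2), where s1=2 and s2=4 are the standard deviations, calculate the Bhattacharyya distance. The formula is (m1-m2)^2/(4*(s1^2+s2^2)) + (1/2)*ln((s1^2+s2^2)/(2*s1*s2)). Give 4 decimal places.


Bhattacharyya distance between two Gaussians:
DB = (m1-m2)^2/(4*(s1^2+s2^2)) + (1/2)*ln((s1^2+s2^2)/(2*s1*s2)).
(m1-m2)^2 = (-8)^2 = 64.
s1^2+s2^2 = 4 + 16 = 20.
term1 = 64/80 = 0.8.
term2 = 0.5*ln(20/16.0) = 0.111572.
DB = 0.8 + 0.111572 = 0.9116

0.9116


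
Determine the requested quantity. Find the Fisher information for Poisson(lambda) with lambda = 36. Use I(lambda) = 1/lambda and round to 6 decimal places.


Fisher information for Poisson: I(lambda) = 1/lambda.
lambda = 36.
I(lambda) = 1/36 = 0.027778

0.027778


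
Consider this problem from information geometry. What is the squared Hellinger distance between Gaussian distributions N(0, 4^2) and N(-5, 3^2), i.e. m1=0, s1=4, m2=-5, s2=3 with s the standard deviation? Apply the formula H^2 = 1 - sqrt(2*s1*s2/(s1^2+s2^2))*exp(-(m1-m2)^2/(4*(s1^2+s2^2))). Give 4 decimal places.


Squared Hellinger distance for Gaussians:
H^2 = 1 - sqrt(2*s1*s2/(s1^2+s2^2)) * exp(-(m1-m2)^2/(4*(s1^2+s2^2))).
s1^2 = 16, s2^2 = 9, s1^2+s2^2 = 25.
sqrt(2*4*3/(25)) = 0.979796.
(m1-m2)^2 = (5)^2 = 25.
exp(-25/(4*25)) = exp(-0.25) = 0.778801.
H^2 = 1 - 0.979796*0.778801 = 0.2369

0.2369
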